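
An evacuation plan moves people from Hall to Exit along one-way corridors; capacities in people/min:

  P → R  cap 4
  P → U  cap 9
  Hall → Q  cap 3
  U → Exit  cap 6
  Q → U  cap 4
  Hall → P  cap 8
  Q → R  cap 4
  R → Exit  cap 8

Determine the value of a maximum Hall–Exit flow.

11

Augment Hall→P→R→Exit: bottleneck 4, flow now 4.
Augment Hall→P→U→Exit: bottleneck 4, flow now 8.
Augment Hall→Q→R→Exit: bottleneck 3, flow now 11.
No augmenting path remains; maximum flow = 11.
In the residual graph, reachable from Hall: {Hall}.
Min-cut edges: Hall→P (8), Hall→Q (3); capacity 8 + 3 = 11.
This cut is saturated, so no flow can exceed 11.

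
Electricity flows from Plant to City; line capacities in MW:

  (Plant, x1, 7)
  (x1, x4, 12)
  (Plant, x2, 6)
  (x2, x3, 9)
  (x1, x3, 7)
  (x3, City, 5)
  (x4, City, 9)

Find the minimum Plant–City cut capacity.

12

Augment Plant→x1→x3→City: bottleneck 5, flow now 5.
Augment Plant→x1→x4→City: bottleneck 2, flow now 7.
Augment Plant→x2→x3→x1→x4→City: bottleneck 5, flow now 12. (uses reverse residual edge)
No augmenting path remains; maximum flow = 12.
By max-flow min-cut, the minimum cut capacity equals the max flow.
In the residual graph, reachable from Plant: {Plant, x2, x3}.
Min-cut edges: Plant→x1 (7), x3→City (5); capacity 7 + 5 = 12.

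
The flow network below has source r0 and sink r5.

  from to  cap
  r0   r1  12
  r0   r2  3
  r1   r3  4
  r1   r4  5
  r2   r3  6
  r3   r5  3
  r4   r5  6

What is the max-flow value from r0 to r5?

Augment r0→r1→r3→r5: bottleneck 3, flow now 3.
Augment r0→r1→r4→r5: bottleneck 5, flow now 8.
No augmenting path remains; maximum flow = 8.
In the residual graph, reachable from r0: {r0, r1, r2, r3}.
Min-cut edges: r1→r4 (5), r3→r5 (3); capacity 5 + 3 = 8.
This cut is saturated, so no flow can exceed 8.

8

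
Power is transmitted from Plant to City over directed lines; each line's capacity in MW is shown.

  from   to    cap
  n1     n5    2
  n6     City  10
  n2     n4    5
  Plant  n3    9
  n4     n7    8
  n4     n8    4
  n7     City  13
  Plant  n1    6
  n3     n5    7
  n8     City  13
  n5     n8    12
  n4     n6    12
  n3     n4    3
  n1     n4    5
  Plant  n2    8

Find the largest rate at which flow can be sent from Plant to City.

Augment Plant→n1→n4→n6→City: bottleneck 5, flow now 5.
Augment Plant→n1→n5→n8→City: bottleneck 1, flow now 6.
Augment Plant→n2→n4→n6→City: bottleneck 5, flow now 11.
Augment Plant→n3→n4→n7→City: bottleneck 3, flow now 14.
Augment Plant→n3→n5→n8→City: bottleneck 6, flow now 20.
No augmenting path remains; maximum flow = 20.
In the residual graph, reachable from Plant: {Plant, n2}.
Min-cut edges: Plant→n1 (6), Plant→n3 (9), n2→n4 (5); capacity 6 + 9 + 5 = 20.
This cut is saturated, so no flow can exceed 20.

20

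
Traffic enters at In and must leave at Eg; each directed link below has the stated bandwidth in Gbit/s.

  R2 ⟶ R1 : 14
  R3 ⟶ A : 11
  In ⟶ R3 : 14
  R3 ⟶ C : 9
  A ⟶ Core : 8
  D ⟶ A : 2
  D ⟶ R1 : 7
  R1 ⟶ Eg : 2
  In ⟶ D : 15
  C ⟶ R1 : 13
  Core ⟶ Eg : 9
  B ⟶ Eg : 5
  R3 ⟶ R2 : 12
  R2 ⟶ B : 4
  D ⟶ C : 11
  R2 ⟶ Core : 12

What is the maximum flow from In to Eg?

Augment In→D→R1→Eg: bottleneck 2, flow now 2.
Augment In→R3→A→Core→Eg: bottleneck 8, flow now 10.
Augment In→R3→R2→Core→Eg: bottleneck 1, flow now 11.
Augment In→R3→R2→B→Eg: bottleneck 4, flow now 15.
No augmenting path remains; maximum flow = 15.
In the residual graph, reachable from In: {In, R3, D, C, A, R2, Core, R1}.
Min-cut edges: R2→B (4), Core→Eg (9), R1→Eg (2); capacity 4 + 9 + 2 = 15.
This cut is saturated, so no flow can exceed 15.

15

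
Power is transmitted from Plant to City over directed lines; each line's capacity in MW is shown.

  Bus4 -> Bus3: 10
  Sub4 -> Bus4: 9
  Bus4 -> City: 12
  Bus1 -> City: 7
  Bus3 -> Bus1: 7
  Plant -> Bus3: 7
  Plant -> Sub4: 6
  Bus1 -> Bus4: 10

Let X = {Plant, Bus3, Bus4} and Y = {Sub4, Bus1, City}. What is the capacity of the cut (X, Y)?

25

Edges leaving {Plant, Bus3, Bus4}: Plant→Sub4 (6), Bus3→Bus1 (7), Bus4→City (12).
Cut capacity = 6 + 7 + 12 = 25.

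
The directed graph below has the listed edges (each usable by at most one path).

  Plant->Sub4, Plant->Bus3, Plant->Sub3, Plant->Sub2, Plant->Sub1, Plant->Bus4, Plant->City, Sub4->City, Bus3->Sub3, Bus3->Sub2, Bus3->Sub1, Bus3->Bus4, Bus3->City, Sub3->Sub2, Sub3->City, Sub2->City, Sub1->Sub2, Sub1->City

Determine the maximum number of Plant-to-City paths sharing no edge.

Assign every edge capacity 1; by Menger, the answer equals the max flow.
Path Plant→City (+1); total 1.
Path Plant→Sub4→City (+1); total 2.
Path Plant→Bus3→City (+1); total 3.
Path Plant→Sub3→City (+1); total 4.
Path Plant→Sub2→City (+1); total 5.
Path Plant→Sub1→City (+1); total 6.
No residual Plant→City path; max flow = 6.
Certifying cut of size 6: {Plant→Bus3, Plant→City, Plant→Sub1, Plant→Sub2, Plant→Sub3, Plant→Sub4}.

6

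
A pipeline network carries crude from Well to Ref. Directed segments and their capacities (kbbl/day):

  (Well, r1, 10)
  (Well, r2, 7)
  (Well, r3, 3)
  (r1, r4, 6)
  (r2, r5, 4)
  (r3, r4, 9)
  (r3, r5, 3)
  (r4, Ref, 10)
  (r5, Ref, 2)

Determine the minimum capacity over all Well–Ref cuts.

11

Augment Well→r1→r4→Ref: bottleneck 6, flow now 6.
Augment Well→r2→r5→Ref: bottleneck 2, flow now 8.
Augment Well→r3→r4→Ref: bottleneck 3, flow now 11.
No augmenting path remains; maximum flow = 11.
By max-flow min-cut, the minimum cut capacity equals the max flow.
In the residual graph, reachable from Well: {Well, r1, r2, r5}.
Min-cut edges: Well→r3 (3), r1→r4 (6), r5→Ref (2); capacity 3 + 6 + 2 = 11.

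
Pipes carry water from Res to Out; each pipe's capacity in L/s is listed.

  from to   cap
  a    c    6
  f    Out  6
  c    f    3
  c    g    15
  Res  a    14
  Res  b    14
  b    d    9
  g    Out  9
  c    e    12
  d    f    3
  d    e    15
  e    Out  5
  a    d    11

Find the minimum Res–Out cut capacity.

14

Augment Res→a→c→e→Out: bottleneck 5, flow now 5.
Augment Res→a→c→f→Out: bottleneck 1, flow now 6.
Augment Res→a→d→f→Out: bottleneck 3, flow now 9.
Augment Res→a→d→e→c→f→Out: bottleneck 2, flow now 11. (uses reverse residual edge)
Augment Res→a→d→e→c→g→Out: bottleneck 3, flow now 14. (uses reverse residual edge)
No augmenting path remains; maximum flow = 14.
By max-flow min-cut, the minimum cut capacity equals the max flow.
In the residual graph, reachable from Res: {Res, a, b, d, e}.
Min-cut edges: a→c (6), d→f (3), e→Out (5); capacity 6 + 3 + 5 = 14.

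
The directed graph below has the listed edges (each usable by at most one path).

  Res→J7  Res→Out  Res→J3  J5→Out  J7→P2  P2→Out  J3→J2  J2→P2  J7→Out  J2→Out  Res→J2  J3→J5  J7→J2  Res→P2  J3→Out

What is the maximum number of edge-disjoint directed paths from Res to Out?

5

Assign every edge capacity 1; by Menger, the answer equals the max flow.
Path Res→Out (+1); total 1.
Path Res→J3→Out (+1); total 2.
Path Res→J7→Out (+1); total 3.
Path Res→J2→Out (+1); total 4.
Path Res→P2→Out (+1); total 5.
No residual Res→Out path; max flow = 5.
Certifying cut of size 5: {Res→J2, Res→J3, Res→J7, Res→Out, Res→P2}.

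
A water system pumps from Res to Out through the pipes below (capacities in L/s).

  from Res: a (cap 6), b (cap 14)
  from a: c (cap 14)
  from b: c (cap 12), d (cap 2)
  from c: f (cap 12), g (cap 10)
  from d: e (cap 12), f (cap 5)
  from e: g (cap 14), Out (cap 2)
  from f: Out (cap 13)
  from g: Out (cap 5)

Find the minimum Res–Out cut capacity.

19

Augment Res→a→c→f→Out: bottleneck 6, flow now 6.
Augment Res→b→c→f→Out: bottleneck 6, flow now 12.
Augment Res→b→c→g→Out: bottleneck 5, flow now 17.
Augment Res→b→d→e→Out: bottleneck 2, flow now 19.
No augmenting path remains; maximum flow = 19.
By max-flow min-cut, the minimum cut capacity equals the max flow.
In the residual graph, reachable from Res: {Res, a, b, c, g}.
Min-cut edges: b→d (2), c→f (12), g→Out (5); capacity 2 + 12 + 5 = 19.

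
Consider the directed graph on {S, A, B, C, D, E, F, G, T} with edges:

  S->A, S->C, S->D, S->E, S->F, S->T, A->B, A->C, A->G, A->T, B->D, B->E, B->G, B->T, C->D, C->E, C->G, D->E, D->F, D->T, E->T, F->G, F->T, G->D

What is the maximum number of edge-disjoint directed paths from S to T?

5

Assign every edge capacity 1; by Menger, the answer equals the max flow.
Path S→T (+1); total 1.
Path S→A→T (+1); total 2.
Path S→D→T (+1); total 3.
Path S→E→T (+1); total 4.
Path S→F→T (+1); total 5.
No residual S→T path; max flow = 5.
Certifying cut of size 5: {D→T, E→T, F→T, S→A, S→T}.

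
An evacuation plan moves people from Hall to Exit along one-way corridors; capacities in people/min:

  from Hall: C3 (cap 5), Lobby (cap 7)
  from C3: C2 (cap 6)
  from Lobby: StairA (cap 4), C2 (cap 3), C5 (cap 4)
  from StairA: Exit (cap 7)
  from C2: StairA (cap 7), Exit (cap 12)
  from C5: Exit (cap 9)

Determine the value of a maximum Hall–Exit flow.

12

Augment Hall→C3→C2→Exit: bottleneck 5, flow now 5.
Augment Hall→Lobby→StairA→Exit: bottleneck 4, flow now 9.
Augment Hall→Lobby→C2→Exit: bottleneck 3, flow now 12.
No augmenting path remains; maximum flow = 12.
In the residual graph, reachable from Hall: {Hall}.
Min-cut edges: Hall→C3 (5), Hall→Lobby (7); capacity 5 + 7 = 12.
This cut is saturated, so no flow can exceed 12.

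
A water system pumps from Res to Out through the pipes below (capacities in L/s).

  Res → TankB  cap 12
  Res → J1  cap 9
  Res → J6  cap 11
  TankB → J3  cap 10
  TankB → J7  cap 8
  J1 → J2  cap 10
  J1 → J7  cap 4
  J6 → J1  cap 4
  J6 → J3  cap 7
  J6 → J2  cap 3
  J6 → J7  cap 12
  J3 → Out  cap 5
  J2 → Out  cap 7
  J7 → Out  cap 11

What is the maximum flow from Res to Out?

23

Augment Res→TankB→J3→Out: bottleneck 5, flow now 5.
Augment Res→TankB→J7→Out: bottleneck 7, flow now 12.
Augment Res→J1→J2→Out: bottleneck 7, flow now 19.
Augment Res→J1→J7→Out: bottleneck 2, flow now 21.
Augment Res→J6→J7→Out: bottleneck 2, flow now 23.
No augmenting path remains; maximum flow = 23.
In the residual graph, reachable from Res: {Res, TankB, J1, J6, J3, J2, J7}.
Min-cut edges: J3→Out (5), J2→Out (7), J7→Out (11); capacity 5 + 7 + 11 = 23.
This cut is saturated, so no flow can exceed 23.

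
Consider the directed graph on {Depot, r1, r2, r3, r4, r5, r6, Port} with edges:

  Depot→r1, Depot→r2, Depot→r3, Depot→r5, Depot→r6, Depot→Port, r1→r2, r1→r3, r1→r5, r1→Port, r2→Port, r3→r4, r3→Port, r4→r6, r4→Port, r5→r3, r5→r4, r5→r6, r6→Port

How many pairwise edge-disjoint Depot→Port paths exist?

Assign every edge capacity 1; by Menger, the answer equals the max flow.
Path Depot→Port (+1); total 1.
Path Depot→r1→Port (+1); total 2.
Path Depot→r2→Port (+1); total 3.
Path Depot→r3→Port (+1); total 4.
Path Depot→r6→Port (+1); total 5.
Path Depot→r5→r4→Port (+1); total 6.
No residual Depot→Port path; max flow = 6.
Certifying cut of size 6: {Depot→Port, Depot→r1, Depot→r2, Depot→r3, Depot→r5, Depot→r6}.

6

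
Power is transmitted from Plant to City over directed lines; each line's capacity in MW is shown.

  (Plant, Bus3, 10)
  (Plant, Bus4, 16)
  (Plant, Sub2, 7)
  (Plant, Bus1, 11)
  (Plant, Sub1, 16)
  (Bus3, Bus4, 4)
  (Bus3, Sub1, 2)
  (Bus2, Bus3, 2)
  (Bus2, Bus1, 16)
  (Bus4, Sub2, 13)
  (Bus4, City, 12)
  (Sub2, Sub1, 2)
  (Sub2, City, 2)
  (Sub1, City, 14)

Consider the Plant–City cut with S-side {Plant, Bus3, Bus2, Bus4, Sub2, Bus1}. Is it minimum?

No — its capacity is 34, but the minimum cut has capacity 28.

Given cut capacity: 16 + 2 + 12 + 2 + 2 = 34.
Augment Plant→Bus4→City: bottleneck 12, flow now 12.
Augment Plant→Sub2→City: bottleneck 2, flow now 14.
Augment Plant→Sub1→City: bottleneck 14, flow now 28.
No augmenting path remains; maximum flow = 28.
In the residual graph, reachable from Plant: {Plant, Bus3, Bus4, Sub2, Bus1, Sub1}.
Min-cut edges: Bus4→City (12), Sub2→City (2), Sub1→City (14); capacity 12 + 2 + 14 = 28.
Cut capacity 34 exceeds the max flow 28, so it is not minimum.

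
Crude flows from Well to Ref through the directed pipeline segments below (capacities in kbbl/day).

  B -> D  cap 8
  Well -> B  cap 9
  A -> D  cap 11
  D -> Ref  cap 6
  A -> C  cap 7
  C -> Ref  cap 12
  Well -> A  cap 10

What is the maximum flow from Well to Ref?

Augment Well→A→C→Ref: bottleneck 7, flow now 7.
Augment Well→A→D→Ref: bottleneck 3, flow now 10.
Augment Well→B→D→Ref: bottleneck 3, flow now 13.
No augmenting path remains; maximum flow = 13.
In the residual graph, reachable from Well: {Well, A, B, D}.
Min-cut edges: A→C (7), D→Ref (6); capacity 7 + 6 = 13.
This cut is saturated, so no flow can exceed 13.

13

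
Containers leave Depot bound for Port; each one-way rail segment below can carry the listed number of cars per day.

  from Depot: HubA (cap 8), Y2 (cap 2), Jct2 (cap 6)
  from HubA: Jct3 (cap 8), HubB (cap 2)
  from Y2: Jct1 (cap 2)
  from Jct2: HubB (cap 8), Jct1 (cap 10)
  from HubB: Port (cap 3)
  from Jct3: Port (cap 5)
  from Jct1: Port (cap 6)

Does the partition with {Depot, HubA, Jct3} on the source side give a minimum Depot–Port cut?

No — its capacity is 15, but the minimum cut has capacity 14.

Given cut capacity: 2 + 6 + 2 + 5 = 15.
Augment Depot→HubA→HubB→Port: bottleneck 2, flow now 2.
Augment Depot→HubA→Jct3→Port: bottleneck 5, flow now 7.
Augment Depot→Y2→Jct1→Port: bottleneck 2, flow now 9.
Augment Depot→Jct2→HubB→Port: bottleneck 1, flow now 10.
Augment Depot→Jct2→Jct1→Port: bottleneck 4, flow now 14.
No augmenting path remains; maximum flow = 14.
In the residual graph, reachable from Depot: {Depot, HubA, Y2, Jct2, HubB, Jct3, Jct1}.
Min-cut edges: HubB→Port (3), Jct3→Port (5), Jct1→Port (6); capacity 3 + 5 + 6 = 14.
Cut capacity 15 exceeds the max flow 14, so it is not minimum.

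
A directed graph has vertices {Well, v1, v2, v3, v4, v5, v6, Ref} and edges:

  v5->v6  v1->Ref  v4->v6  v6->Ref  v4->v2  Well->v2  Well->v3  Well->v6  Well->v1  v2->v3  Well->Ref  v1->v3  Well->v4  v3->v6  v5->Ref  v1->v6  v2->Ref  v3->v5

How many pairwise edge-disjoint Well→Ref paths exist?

Assign every edge capacity 1; by Menger, the answer equals the max flow.
Path Well→Ref (+1); total 1.
Path Well→v1→Ref (+1); total 2.
Path Well→v2→Ref (+1); total 3.
Path Well→v6→Ref (+1); total 4.
Path Well→v3→v5→Ref (+1); total 5.
No residual Well→Ref path; max flow = 5.
Certifying cut of size 5: {Well→Ref, Well→v1, v2→Ref, v3→v5, v6→Ref}.

5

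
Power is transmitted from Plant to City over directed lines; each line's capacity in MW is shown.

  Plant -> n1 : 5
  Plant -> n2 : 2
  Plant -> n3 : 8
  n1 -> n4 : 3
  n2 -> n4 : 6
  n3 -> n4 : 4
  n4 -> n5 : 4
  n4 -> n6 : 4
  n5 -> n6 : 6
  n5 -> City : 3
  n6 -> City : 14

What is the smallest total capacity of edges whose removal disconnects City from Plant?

8

Augment Plant→n1→n4→n5→City: bottleneck 3, flow now 3.
Augment Plant→n2→n4→n6→City: bottleneck 2, flow now 5.
Augment Plant→n3→n4→n6→City: bottleneck 2, flow now 7.
Augment Plant→n3→n4→n5→n6→City: bottleneck 1, flow now 8.
No augmenting path remains; maximum flow = 8.
By max-flow min-cut, the minimum cut capacity equals the max flow.
In the residual graph, reachable from Plant: {Plant, n1, n2, n3, n4}.
Min-cut edges: n4→n5 (4), n4→n6 (4); capacity 4 + 4 = 8.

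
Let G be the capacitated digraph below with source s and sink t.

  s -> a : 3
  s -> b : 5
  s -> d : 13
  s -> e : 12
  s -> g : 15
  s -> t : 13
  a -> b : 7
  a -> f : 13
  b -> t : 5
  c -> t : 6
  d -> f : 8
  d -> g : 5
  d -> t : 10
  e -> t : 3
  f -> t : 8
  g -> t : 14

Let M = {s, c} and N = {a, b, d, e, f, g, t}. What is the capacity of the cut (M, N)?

Edges leaving {s, c}: s→a (3), s→b (5), s→d (13), s→e (12), s→g (15), s→t (13), c→t (6).
Cut capacity = 3 + 5 + 13 + 12 + 15 + 13 + 6 = 67.

67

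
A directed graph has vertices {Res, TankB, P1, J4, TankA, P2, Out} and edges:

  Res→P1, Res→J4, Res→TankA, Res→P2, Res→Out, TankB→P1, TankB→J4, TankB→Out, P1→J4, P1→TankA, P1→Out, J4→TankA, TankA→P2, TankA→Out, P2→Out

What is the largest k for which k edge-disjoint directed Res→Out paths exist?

4

Assign every edge capacity 1; by Menger, the answer equals the max flow.
Path Res→Out (+1); total 1.
Path Res→P1→Out (+1); total 2.
Path Res→TankA→Out (+1); total 3.
Path Res→P2→Out (+1); total 4.
No residual Res→Out path; max flow = 4.
Certifying cut of size 4: {P2→Out, Res→Out, Res→P1, TankA→Out}.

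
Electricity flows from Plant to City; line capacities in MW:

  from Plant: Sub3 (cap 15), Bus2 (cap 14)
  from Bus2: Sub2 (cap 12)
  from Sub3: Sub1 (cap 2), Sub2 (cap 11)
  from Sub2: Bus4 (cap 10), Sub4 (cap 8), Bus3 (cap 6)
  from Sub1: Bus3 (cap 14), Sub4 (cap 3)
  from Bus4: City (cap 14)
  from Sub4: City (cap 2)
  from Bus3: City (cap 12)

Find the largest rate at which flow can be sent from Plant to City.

Augment Plant→Bus2→Sub2→Bus4→City: bottleneck 10, flow now 10.
Augment Plant→Bus2→Sub2→Sub4→City: bottleneck 2, flow now 12.
Augment Plant→Sub3→Sub2→Bus3→City: bottleneck 6, flow now 18.
Augment Plant→Sub3→Sub1→Bus3→City: bottleneck 2, flow now 20.
No augmenting path remains; maximum flow = 20.
In the residual graph, reachable from Plant: {Plant, Bus2, Sub3, Sub2, Sub4}.
Min-cut edges: Sub3→Sub1 (2), Sub2→Bus4 (10), Sub2→Bus3 (6), Sub4→City (2); capacity 2 + 10 + 6 + 2 = 20.
This cut is saturated, so no flow can exceed 20.

20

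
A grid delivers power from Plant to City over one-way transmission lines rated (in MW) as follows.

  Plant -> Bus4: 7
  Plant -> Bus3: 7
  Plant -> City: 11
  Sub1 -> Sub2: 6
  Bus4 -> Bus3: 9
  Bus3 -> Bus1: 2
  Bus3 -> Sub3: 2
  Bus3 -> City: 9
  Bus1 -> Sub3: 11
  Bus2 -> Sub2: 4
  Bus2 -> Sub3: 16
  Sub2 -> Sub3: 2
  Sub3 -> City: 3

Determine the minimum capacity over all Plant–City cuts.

23

Augment Plant→City: bottleneck 11, flow now 11.
Augment Plant→Bus3→City: bottleneck 7, flow now 18.
Augment Plant→Bus4→Bus3→City: bottleneck 2, flow now 20.
Augment Plant→Bus4→Bus3→Sub3→City: bottleneck 2, flow now 22.
Augment Plant→Bus4→Bus3→Bus1→Sub3→City: bottleneck 1, flow now 23.
No augmenting path remains; maximum flow = 23.
By max-flow min-cut, the minimum cut capacity equals the max flow.
In the residual graph, reachable from Plant: {Plant, Bus4, Bus3, Bus1, Sub3}.
Min-cut edges: Plant→City (11), Bus3→City (9), Sub3→City (3); capacity 11 + 9 + 3 = 23.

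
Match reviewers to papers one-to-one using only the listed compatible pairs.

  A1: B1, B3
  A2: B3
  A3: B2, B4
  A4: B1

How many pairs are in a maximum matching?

Unit-capacity flow: source→left, listed edges, right→sink; max matching = max flow.
Augmenting path A1→B1 (+1); matched 1.
Augmenting path A2→B3 (+1); matched 2.
Augmenting path A3→B2 (+1); matched 3.
No augmenting path remains; maximum matching = 3.
König certificate: {A3, B1, B3} is a vertex cover of size 3 (every listed pair touches it), so no matching can be larger.

3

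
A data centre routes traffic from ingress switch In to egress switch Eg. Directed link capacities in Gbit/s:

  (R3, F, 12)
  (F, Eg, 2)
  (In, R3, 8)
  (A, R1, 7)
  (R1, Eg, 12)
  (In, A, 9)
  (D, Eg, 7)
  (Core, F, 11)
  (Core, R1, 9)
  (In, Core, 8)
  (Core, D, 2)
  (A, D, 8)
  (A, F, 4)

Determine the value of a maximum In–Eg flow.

Augment In→R3→F→Eg: bottleneck 2, flow now 2.
Augment In→Core→R1→Eg: bottleneck 8, flow now 10.
Augment In→A→R1→Eg: bottleneck 4, flow now 14.
Augment In→A→D→Eg: bottleneck 5, flow now 19.
No augmenting path remains; maximum flow = 19.
In the residual graph, reachable from In: {In, R3, F}.
Min-cut edges: In→Core (8), In→A (9), F→Eg (2); capacity 8 + 9 + 2 = 19.
This cut is saturated, so no flow can exceed 19.

19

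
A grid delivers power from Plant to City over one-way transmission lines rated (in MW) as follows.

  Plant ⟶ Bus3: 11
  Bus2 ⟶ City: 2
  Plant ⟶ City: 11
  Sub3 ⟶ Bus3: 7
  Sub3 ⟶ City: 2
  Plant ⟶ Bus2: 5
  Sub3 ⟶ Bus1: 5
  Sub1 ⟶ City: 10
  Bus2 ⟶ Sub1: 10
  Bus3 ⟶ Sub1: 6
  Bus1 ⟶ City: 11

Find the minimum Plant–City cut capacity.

22

Augment Plant→City: bottleneck 11, flow now 11.
Augment Plant→Bus2→City: bottleneck 2, flow now 13.
Augment Plant→Bus3→Sub1→City: bottleneck 6, flow now 19.
Augment Plant→Bus2→Sub1→City: bottleneck 3, flow now 22.
No augmenting path remains; maximum flow = 22.
By max-flow min-cut, the minimum cut capacity equals the max flow.
In the residual graph, reachable from Plant: {Plant, Bus3}.
Min-cut edges: Plant→Bus2 (5), Plant→City (11), Bus3→Sub1 (6); capacity 5 + 11 + 6 = 22.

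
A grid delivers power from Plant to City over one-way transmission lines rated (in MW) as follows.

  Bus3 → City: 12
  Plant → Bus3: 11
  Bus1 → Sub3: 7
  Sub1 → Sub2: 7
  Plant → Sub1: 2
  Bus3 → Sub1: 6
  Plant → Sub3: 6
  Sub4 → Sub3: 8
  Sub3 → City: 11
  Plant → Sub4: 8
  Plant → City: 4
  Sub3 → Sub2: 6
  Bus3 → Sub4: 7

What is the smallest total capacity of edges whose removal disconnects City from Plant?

26

Augment Plant→City: bottleneck 4, flow now 4.
Augment Plant→Bus3→City: bottleneck 11, flow now 15.
Augment Plant→Sub3→City: bottleneck 6, flow now 21.
Augment Plant→Sub4→Sub3→City: bottleneck 5, flow now 26.
No augmenting path remains; maximum flow = 26.
By max-flow min-cut, the minimum cut capacity equals the max flow.
In the residual graph, reachable from Plant: {Plant, Sub4, Sub1, Sub3, Sub2}.
Min-cut edges: Plant→Bus3 (11), Plant→City (4), Sub3→City (11); capacity 11 + 4 + 11 = 26.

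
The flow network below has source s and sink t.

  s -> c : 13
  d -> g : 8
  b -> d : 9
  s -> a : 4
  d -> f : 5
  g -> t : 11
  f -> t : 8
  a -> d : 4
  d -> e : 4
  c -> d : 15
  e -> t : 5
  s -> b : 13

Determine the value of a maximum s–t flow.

17

Augment s→a→d→e→t: bottleneck 4, flow now 4.
Augment s→b→d→f→t: bottleneck 5, flow now 9.
Augment s→b→d→g→t: bottleneck 4, flow now 13.
Augment s→c→d→g→t: bottleneck 4, flow now 17.
No augmenting path remains; maximum flow = 17.
In the residual graph, reachable from s: {s, a, b, c, d}.
Min-cut edges: d→e (4), d→f (5), d→g (8); capacity 4 + 5 + 8 = 17.
This cut is saturated, so no flow can exceed 17.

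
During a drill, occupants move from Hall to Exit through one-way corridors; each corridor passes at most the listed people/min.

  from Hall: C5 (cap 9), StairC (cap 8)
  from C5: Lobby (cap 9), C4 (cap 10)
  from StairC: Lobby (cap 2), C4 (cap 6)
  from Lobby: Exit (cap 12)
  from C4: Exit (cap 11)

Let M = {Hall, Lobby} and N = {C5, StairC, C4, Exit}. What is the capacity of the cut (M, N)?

Edges leaving {Hall, Lobby}: Hall→C5 (9), Hall→StairC (8), Lobby→Exit (12).
Cut capacity = 9 + 8 + 12 = 29.

29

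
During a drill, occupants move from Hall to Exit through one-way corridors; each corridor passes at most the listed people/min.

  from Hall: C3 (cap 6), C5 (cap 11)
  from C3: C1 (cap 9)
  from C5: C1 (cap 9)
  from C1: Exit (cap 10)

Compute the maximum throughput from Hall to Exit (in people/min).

Augment Hall→C3→C1→Exit: bottleneck 6, flow now 6.
Augment Hall→C5→C1→Exit: bottleneck 4, flow now 10.
No augmenting path remains; maximum flow = 10.
In the residual graph, reachable from Hall: {Hall, C3, C5, C1}.
Min-cut edges: C1→Exit (10); capacity 10 = 10.
This cut is saturated, so no flow can exceed 10.

10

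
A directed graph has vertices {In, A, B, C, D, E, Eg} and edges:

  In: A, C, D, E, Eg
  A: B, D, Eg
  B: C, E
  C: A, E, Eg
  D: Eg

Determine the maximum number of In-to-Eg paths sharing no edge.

Assign every edge capacity 1; by Menger, the answer equals the max flow.
Path In→Eg (+1); total 1.
Path In→A→Eg (+1); total 2.
Path In→C→Eg (+1); total 3.
Path In→D→Eg (+1); total 4.
No residual In→Eg path; max flow = 4.
Certifying cut of size 4: {In→A, In→C, In→D, In→Eg}.

4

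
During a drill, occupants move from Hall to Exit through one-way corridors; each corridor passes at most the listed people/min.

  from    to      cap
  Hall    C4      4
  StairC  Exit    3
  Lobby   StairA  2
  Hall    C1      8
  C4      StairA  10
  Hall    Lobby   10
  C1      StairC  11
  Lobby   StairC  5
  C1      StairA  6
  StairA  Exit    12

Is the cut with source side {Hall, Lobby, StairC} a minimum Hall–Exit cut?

Given cut capacity: 8 + 4 + 2 + 3 = 17.
Augment Hall→Lobby→StairA→Exit: bottleneck 2, flow now 2.
Augment Hall→Lobby→StairC→Exit: bottleneck 3, flow now 5.
Augment Hall→C1→StairA→Exit: bottleneck 6, flow now 11.
Augment Hall→C4→StairA→Exit: bottleneck 4, flow now 15.
No augmenting path remains; maximum flow = 15.
In the residual graph, reachable from Hall: {Hall, Lobby, C1, StairC}.
Min-cut edges: Hall→C4 (4), Lobby→StairA (2), C1→StairA (6), StairC→Exit (3); capacity 4 + 2 + 6 + 3 = 15.
Cut capacity 17 exceeds the max flow 15, so it is not minimum.

No — its capacity is 17, but the minimum cut has capacity 15.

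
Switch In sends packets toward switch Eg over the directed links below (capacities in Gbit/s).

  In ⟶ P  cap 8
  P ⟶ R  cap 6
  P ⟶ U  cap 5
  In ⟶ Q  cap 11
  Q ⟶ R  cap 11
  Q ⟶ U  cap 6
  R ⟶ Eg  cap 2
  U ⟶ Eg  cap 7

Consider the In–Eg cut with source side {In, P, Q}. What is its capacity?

Edges leaving {In, P, Q}: P→R (6), P→U (5), Q→R (11), Q→U (6).
Cut capacity = 6 + 5 + 11 + 6 = 28.

28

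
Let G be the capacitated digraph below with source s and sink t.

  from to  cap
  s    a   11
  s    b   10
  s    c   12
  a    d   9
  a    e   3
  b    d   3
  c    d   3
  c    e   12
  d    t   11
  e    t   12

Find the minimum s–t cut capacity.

Augment s→a→d→t: bottleneck 9, flow now 9.
Augment s→a→e→t: bottleneck 2, flow now 11.
Augment s→b→d→t: bottleneck 2, flow now 13.
Augment s→c→e→t: bottleneck 10, flow now 23.
No augmenting path remains; maximum flow = 23.
By max-flow min-cut, the minimum cut capacity equals the max flow.
In the residual graph, reachable from s: {s, a, b, c, d, e}.
Min-cut edges: d→t (11), e→t (12); capacity 11 + 12 = 23.

23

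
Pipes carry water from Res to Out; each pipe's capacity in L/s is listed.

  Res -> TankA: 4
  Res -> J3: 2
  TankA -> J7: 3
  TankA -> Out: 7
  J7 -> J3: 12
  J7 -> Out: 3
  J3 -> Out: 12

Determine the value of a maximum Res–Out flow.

6

Augment Res→TankA→Out: bottleneck 4, flow now 4.
Augment Res→J3→Out: bottleneck 2, flow now 6.
No augmenting path remains; maximum flow = 6.
In the residual graph, reachable from Res: {Res}.
Min-cut edges: Res→TankA (4), Res→J3 (2); capacity 4 + 2 = 6.
This cut is saturated, so no flow can exceed 6.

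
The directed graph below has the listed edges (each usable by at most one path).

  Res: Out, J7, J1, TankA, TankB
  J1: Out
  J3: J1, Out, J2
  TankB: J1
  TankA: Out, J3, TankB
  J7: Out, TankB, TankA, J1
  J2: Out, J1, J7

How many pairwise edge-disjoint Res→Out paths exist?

4

Assign every edge capacity 1; by Menger, the answer equals the max flow.
Path Res→Out (+1); total 1.
Path Res→J7→Out (+1); total 2.
Path Res→TankA→Out (+1); total 3.
Path Res→J1→Out (+1); total 4.
No residual Res→Out path; max flow = 4.
Certifying cut of size 4: {J1→Out, Res→J7, Res→Out, Res→TankA}.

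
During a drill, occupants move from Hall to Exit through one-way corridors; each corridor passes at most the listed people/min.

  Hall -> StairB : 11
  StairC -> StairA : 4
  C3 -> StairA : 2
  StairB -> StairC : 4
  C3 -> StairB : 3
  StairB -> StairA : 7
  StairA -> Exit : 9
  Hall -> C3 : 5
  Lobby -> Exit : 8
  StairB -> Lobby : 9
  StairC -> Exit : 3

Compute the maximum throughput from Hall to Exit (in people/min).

Augment Hall→C3→StairA→Exit: bottleneck 2, flow now 2.
Augment Hall→StairB→Lobby→Exit: bottleneck 8, flow now 10.
Augment Hall→StairB→StairC→Exit: bottleneck 3, flow now 13.
Augment Hall→C3→StairB→StairA→Exit: bottleneck 3, flow now 16.
No augmenting path remains; maximum flow = 16.
In the residual graph, reachable from Hall: {Hall}.
Min-cut edges: Hall→C3 (5), Hall→StairB (11); capacity 5 + 11 = 16.
This cut is saturated, so no flow can exceed 16.

16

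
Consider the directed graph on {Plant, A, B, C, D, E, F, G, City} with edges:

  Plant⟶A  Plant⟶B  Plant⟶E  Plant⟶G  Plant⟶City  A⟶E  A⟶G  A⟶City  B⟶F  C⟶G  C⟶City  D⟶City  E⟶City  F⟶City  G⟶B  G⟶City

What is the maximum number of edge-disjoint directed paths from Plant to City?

5

Assign every edge capacity 1; by Menger, the answer equals the max flow.
Path Plant→City (+1); total 1.
Path Plant→A→City (+1); total 2.
Path Plant→E→City (+1); total 3.
Path Plant→G→City (+1); total 4.
Path Plant→B→F→City (+1); total 5.
No residual Plant→City path; max flow = 5.
Certifying cut of size 5: {Plant→A, Plant→B, Plant→City, Plant→E, Plant→G}.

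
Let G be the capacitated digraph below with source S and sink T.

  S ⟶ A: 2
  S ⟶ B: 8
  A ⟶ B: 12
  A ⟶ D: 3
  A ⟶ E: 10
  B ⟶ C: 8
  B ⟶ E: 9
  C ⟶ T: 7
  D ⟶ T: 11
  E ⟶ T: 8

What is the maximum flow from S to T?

10

Augment S→A→D→T: bottleneck 2, flow now 2.
Augment S→B→C→T: bottleneck 7, flow now 9.
Augment S→B→E→T: bottleneck 1, flow now 10.
No augmenting path remains; maximum flow = 10.
In the residual graph, reachable from S: {S}.
Min-cut edges: S→A (2), S→B (8); capacity 2 + 8 = 10.
This cut is saturated, so no flow can exceed 10.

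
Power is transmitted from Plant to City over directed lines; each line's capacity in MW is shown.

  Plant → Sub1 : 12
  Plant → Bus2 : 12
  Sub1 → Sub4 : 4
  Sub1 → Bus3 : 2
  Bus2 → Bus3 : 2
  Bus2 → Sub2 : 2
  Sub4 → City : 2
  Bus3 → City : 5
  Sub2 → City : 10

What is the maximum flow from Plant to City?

8

Augment Plant→Sub1→Sub4→City: bottleneck 2, flow now 2.
Augment Plant→Sub1→Bus3→City: bottleneck 2, flow now 4.
Augment Plant→Bus2→Bus3→City: bottleneck 2, flow now 6.
Augment Plant→Bus2→Sub2→City: bottleneck 2, flow now 8.
No augmenting path remains; maximum flow = 8.
In the residual graph, reachable from Plant: {Plant, Sub1, Bus2, Sub4}.
Min-cut edges: Sub1→Bus3 (2), Bus2→Bus3 (2), Bus2→Sub2 (2), Sub4→City (2); capacity 2 + 2 + 2 + 2 = 8.
This cut is saturated, so no flow can exceed 8.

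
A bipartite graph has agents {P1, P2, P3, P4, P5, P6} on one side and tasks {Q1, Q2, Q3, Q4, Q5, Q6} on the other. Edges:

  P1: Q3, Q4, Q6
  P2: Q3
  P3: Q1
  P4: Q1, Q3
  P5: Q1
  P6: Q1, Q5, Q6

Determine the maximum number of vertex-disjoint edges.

Unit-capacity flow: source→left, listed edges, right→sink; max matching = max flow.
Augmenting path P1→Q3 (+1); matched 1.
Augmenting path P3→Q1 (+1); matched 2.
Augmenting path P6→Q5 (+1); matched 3.
Augmenting path P2→Q3→P1→Q4 (+1); matched 4.
No augmenting path remains; maximum matching = 4.
König certificate: {P1, P6, Q1, Q3} is a vertex cover of size 4 (every listed pair touches it), so no matching can be larger.

4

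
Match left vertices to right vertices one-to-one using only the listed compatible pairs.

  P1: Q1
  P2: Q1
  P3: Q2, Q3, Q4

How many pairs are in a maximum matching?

2

Unit-capacity flow: source→left, listed edges, right→sink; max matching = max flow.
Augmenting path P1→Q1 (+1); matched 1.
Augmenting path P3→Q2 (+1); matched 2.
No augmenting path remains; maximum matching = 2.
König certificate: {P3, Q1} is a vertex cover of size 2 (every listed pair touches it), so no matching can be larger.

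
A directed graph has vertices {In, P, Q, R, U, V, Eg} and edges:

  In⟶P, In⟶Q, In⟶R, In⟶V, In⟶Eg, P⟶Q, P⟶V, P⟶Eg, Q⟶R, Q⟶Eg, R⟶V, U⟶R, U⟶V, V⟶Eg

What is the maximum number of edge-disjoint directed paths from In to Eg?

Assign every edge capacity 1; by Menger, the answer equals the max flow.
Path In→Eg (+1); total 1.
Path In→P→Eg (+1); total 2.
Path In→Q→Eg (+1); total 3.
Path In→V→Eg (+1); total 4.
No residual In→Eg path; max flow = 4.
Certifying cut of size 4: {In→Eg, In→P, In→Q, V→Eg}.

4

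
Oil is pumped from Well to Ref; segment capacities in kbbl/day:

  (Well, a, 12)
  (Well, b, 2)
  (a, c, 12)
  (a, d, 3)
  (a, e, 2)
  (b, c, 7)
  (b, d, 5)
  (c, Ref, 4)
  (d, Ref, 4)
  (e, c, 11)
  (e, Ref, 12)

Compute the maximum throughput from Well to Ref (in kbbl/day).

10

Augment Well→a→c→Ref: bottleneck 4, flow now 4.
Augment Well→a→d→Ref: bottleneck 3, flow now 7.
Augment Well→a→e→Ref: bottleneck 2, flow now 9.
Augment Well→b→d→Ref: bottleneck 1, flow now 10.
No augmenting path remains; maximum flow = 10.
In the residual graph, reachable from Well: {Well, a, b, c, d}.
Min-cut edges: a→e (2), c→Ref (4), d→Ref (4); capacity 2 + 4 + 4 = 10.
This cut is saturated, so no flow can exceed 10.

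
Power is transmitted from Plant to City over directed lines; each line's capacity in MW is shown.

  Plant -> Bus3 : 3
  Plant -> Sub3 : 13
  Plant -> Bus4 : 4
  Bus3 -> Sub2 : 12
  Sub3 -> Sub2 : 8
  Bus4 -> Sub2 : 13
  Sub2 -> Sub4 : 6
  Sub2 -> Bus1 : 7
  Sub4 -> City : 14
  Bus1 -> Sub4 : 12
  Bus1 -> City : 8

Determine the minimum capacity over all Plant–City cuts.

Augment Plant→Bus3→Sub2→Sub4→City: bottleneck 3, flow now 3.
Augment Plant→Sub3→Sub2→Sub4→City: bottleneck 3, flow now 6.
Augment Plant→Sub3→Sub2→Bus1→City: bottleneck 5, flow now 11.
Augment Plant→Bus4→Sub2→Bus1→City: bottleneck 2, flow now 13.
No augmenting path remains; maximum flow = 13.
By max-flow min-cut, the minimum cut capacity equals the max flow.
In the residual graph, reachable from Plant: {Plant, Bus3, Sub3, Bus4, Sub2}.
Min-cut edges: Sub2→Sub4 (6), Sub2→Bus1 (7); capacity 6 + 7 = 13.

13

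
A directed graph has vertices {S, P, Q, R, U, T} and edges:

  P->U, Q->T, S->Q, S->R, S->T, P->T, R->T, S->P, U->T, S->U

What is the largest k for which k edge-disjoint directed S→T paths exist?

Assign every edge capacity 1; by Menger, the answer equals the max flow.
Path S→T (+1); total 1.
Path S→P→T (+1); total 2.
Path S→Q→T (+1); total 3.
Path S→R→T (+1); total 4.
Path S→U→T (+1); total 5.
No residual S→T path; max flow = 5.
Certifying cut of size 5: {S→P, S→Q, S→R, S→T, S→U}.

5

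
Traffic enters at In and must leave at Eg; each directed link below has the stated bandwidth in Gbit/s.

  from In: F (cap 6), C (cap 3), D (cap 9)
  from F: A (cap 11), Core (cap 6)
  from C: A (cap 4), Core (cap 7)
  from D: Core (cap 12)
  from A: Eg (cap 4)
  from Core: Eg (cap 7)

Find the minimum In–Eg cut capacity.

Augment In→F→A→Eg: bottleneck 4, flow now 4.
Augment In→F→Core→Eg: bottleneck 2, flow now 6.
Augment In→C→Core→Eg: bottleneck 3, flow now 9.
Augment In→D→Core→Eg: bottleneck 2, flow now 11.
No augmenting path remains; maximum flow = 11.
By max-flow min-cut, the minimum cut capacity equals the max flow.
In the residual graph, reachable from In: {In, F, C, D, A, Core}.
Min-cut edges: A→Eg (4), Core→Eg (7); capacity 4 + 7 = 11.

11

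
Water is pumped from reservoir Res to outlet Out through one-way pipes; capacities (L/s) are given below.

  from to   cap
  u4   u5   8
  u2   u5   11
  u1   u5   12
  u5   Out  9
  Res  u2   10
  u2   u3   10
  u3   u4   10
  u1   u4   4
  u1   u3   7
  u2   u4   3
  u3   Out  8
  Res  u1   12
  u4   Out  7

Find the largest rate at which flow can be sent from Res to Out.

Augment Res→u1→u3→Out: bottleneck 7, flow now 7.
Augment Res→u1→u4→Out: bottleneck 4, flow now 11.
Augment Res→u1→u5→Out: bottleneck 1, flow now 12.
Augment Res→u2→u3→Out: bottleneck 1, flow now 13.
Augment Res→u2→u4→Out: bottleneck 3, flow now 16.
Augment Res→u2→u5→Out: bottleneck 6, flow now 22.
No augmenting path remains; maximum flow = 22.
In the residual graph, reachable from Res: {Res}.
Min-cut edges: Res→u1 (12), Res→u2 (10); capacity 12 + 10 = 22.
This cut is saturated, so no flow can exceed 22.

22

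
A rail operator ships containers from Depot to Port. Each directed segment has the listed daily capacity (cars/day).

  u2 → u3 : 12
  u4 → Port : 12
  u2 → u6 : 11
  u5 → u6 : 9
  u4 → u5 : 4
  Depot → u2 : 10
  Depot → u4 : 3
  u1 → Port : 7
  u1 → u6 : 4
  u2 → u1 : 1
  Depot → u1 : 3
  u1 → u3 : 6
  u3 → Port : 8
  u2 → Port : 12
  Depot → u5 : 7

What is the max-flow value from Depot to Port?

16

Augment Depot→u1→Port: bottleneck 3, flow now 3.
Augment Depot→u2→Port: bottleneck 10, flow now 13.
Augment Depot→u4→Port: bottleneck 3, flow now 16.
No augmenting path remains; maximum flow = 16.
In the residual graph, reachable from Depot: {Depot, u5, u6}.
Min-cut edges: Depot→u1 (3), Depot→u2 (10), Depot→u4 (3); capacity 3 + 10 + 3 = 16.
This cut is saturated, so no flow can exceed 16.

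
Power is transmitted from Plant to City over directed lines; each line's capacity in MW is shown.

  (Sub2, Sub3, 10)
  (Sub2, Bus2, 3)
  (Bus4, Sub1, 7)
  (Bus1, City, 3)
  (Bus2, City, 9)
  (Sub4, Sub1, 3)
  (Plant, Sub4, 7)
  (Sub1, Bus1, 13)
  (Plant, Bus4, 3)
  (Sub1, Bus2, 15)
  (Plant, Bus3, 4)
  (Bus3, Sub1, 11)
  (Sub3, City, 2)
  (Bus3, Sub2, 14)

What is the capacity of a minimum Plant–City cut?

10

Augment Plant→Bus3→Sub1→Bus1→City: bottleneck 3, flow now 3.
Augment Plant→Bus3→Sub1→Bus2→City: bottleneck 1, flow now 4.
Augment Plant→Sub4→Sub1→Bus2→City: bottleneck 3, flow now 7.
Augment Plant→Bus4→Sub1→Bus2→City: bottleneck 3, flow now 10.
No augmenting path remains; maximum flow = 10.
By max-flow min-cut, the minimum cut capacity equals the max flow.
In the residual graph, reachable from Plant: {Plant, Sub4}.
Min-cut edges: Plant→Bus3 (4), Plant→Bus4 (3), Sub4→Sub1 (3); capacity 4 + 3 + 3 = 10.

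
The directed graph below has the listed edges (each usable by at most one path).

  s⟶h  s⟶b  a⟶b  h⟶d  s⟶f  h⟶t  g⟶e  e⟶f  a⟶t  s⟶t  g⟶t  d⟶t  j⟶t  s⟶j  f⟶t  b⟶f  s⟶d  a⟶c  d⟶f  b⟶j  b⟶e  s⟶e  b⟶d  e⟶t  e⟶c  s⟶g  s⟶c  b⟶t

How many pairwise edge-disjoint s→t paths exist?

8

Assign every edge capacity 1; by Menger, the answer equals the max flow.
Path s→t (+1); total 1.
Path s→b→t (+1); total 2.
Path s→d→t (+1); total 3.
Path s→e→t (+1); total 4.
Path s→f→t (+1); total 5.
Path s→g→t (+1); total 6.
Path s→h→t (+1); total 7.
Path s→j→t (+1); total 8.
No residual s→t path; max flow = 8.
Certifying cut of size 8: {s→b, s→d, s→e, s→f, s→g, s→h, s→j, s→t}.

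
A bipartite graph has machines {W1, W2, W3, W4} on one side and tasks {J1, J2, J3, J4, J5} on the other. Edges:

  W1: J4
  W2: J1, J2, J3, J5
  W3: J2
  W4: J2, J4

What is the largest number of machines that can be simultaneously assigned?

3

Unit-capacity flow: source→left, listed edges, right→sink; max matching = max flow.
Augmenting path W1→J4 (+1); matched 1.
Augmenting path W2→J1 (+1); matched 2.
Augmenting path W3→J2 (+1); matched 3.
No augmenting path remains; maximum matching = 3.
König certificate: {W2, J2, J4} is a vertex cover of size 3 (every listed pair touches it), so no matching can be larger.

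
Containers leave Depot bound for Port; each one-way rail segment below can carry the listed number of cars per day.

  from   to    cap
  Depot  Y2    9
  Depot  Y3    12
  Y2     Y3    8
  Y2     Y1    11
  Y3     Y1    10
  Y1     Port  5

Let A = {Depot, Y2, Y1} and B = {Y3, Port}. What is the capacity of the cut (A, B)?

Edges leaving {Depot, Y2, Y1}: Depot→Y3 (12), Y2→Y3 (8), Y1→Port (5).
Cut capacity = 12 + 8 + 5 = 25.

25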